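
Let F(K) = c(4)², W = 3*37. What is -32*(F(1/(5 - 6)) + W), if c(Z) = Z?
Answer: -4064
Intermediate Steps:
W = 111
F(K) = 16 (F(K) = 4² = 16)
-32*(F(1/(5 - 6)) + W) = -32*(16 + 111) = -32*127 = -4064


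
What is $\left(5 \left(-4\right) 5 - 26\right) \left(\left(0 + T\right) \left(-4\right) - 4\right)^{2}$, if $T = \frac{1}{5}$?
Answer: $- \frac{72576}{25} \approx -2903.0$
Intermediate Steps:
$T = \frac{1}{5} \approx 0.2$
$\left(5 \left(-4\right) 5 - 26\right) \left(\left(0 + T\right) \left(-4\right) - 4\right)^{2} = \left(5 \left(-4\right) 5 - 26\right) \left(\left(0 + \frac{1}{5}\right) \left(-4\right) - 4\right)^{2} = \left(\left(-20\right) 5 - 26\right) \left(\frac{1}{5} \left(-4\right) - 4\right)^{2} = \left(-100 - 26\right) \left(- \frac{4}{5} - 4\right)^{2} = - 126 \left(- \frac{24}{5}\right)^{2} = \left(-126\right) \frac{576}{25} = - \frac{72576}{25}$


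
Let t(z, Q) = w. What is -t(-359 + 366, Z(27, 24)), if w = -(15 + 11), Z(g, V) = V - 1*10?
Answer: 26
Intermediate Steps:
Z(g, V) = -10 + V (Z(g, V) = V - 10 = -10 + V)
w = -26 (w = -1*26 = -26)
t(z, Q) = -26
-t(-359 + 366, Z(27, 24)) = -1*(-26) = 26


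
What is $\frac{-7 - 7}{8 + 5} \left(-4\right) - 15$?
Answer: $- \frac{139}{13} \approx -10.692$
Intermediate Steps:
$\frac{-7 - 7}{8 + 5} \left(-4\right) - 15 = - \frac{14}{13} \left(-4\right) - 15 = \left(-14\right) \frac{1}{13} \left(-4\right) - 15 = \left(- \frac{14}{13}\right) \left(-4\right) - 15 = \frac{56}{13} - 15 = - \frac{139}{13}$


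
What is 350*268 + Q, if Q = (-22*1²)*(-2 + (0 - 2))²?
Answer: 93448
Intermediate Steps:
Q = -352 (Q = (-22*1)*(-2 - 2)² = -22*(-4)² = -22*16 = -352)
350*268 + Q = 350*268 - 352 = 93800 - 352 = 93448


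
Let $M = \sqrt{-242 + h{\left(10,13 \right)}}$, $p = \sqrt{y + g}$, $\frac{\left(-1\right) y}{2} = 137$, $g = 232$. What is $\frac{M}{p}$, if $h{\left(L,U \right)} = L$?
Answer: $\frac{2 \sqrt{609}}{21} \approx 2.3503$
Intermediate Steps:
$y = -274$ ($y = \left(-2\right) 137 = -274$)
$p = i \sqrt{42}$ ($p = \sqrt{-274 + 232} = \sqrt{-42} = i \sqrt{42} \approx 6.4807 i$)
$M = 2 i \sqrt{58}$ ($M = \sqrt{-242 + 10} = \sqrt{-232} = 2 i \sqrt{58} \approx 15.232 i$)
$\frac{M}{p} = \frac{2 i \sqrt{58}}{i \sqrt{42}} = 2 i \sqrt{58} \left(- \frac{i \sqrt{42}}{42}\right) = \frac{2 \sqrt{609}}{21}$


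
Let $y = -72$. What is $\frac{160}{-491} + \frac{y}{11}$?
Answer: $- \frac{37112}{5401} \approx -6.8713$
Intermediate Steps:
$\frac{160}{-491} + \frac{y}{11} = \frac{160}{-491} - \frac{72}{11} = 160 \left(- \frac{1}{491}\right) - \frac{72}{11} = - \frac{160}{491} - \frac{72}{11} = - \frac{37112}{5401}$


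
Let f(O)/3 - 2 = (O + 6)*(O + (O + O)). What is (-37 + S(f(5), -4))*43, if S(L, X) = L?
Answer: 19952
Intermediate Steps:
f(O) = 6 + 9*O*(6 + O) (f(O) = 6 + 3*((O + 6)*(O + (O + O))) = 6 + 3*((6 + O)*(O + 2*O)) = 6 + 3*((6 + O)*(3*O)) = 6 + 3*(3*O*(6 + O)) = 6 + 9*O*(6 + O))
(-37 + S(f(5), -4))*43 = (-37 + (6 + 9*5² + 54*5))*43 = (-37 + (6 + 9*25 + 270))*43 = (-37 + (6 + 225 + 270))*43 = (-37 + 501)*43 = 464*43 = 19952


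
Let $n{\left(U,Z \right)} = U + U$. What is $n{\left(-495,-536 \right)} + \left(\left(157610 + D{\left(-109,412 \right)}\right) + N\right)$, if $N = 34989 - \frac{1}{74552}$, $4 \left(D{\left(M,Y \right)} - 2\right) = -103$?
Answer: $\frac{14283063557}{74552} \approx 1.9159 \cdot 10^{5}$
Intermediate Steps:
$D{\left(M,Y \right)} = - \frac{95}{4}$ ($D{\left(M,Y \right)} = 2 + \frac{1}{4} \left(-103\right) = 2 - \frac{103}{4} = - \frac{95}{4}$)
$n{\left(U,Z \right)} = 2 U$
$N = \frac{2608499927}{74552}$ ($N = 34989 - \frac{1}{74552} = \frac{2608499927}{74552} \approx 34989.0$)
$n{\left(-495,-536 \right)} + \left(\left(157610 + D{\left(-109,412 \right)}\right) + N\right) = 2 \left(-495\right) + \left(\left(157610 - \frac{95}{4}\right) + \frac{2608499927}{74552}\right) = -990 + \left(\frac{630345}{4} + \frac{2608499927}{74552}\right) = -990 + \frac{14356870037}{74552} = \frac{14283063557}{74552}$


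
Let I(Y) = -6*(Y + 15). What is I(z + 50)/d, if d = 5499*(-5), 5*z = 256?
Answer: 1162/45825 ≈ 0.025357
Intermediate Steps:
z = 256/5 (z = (⅕)*256 = 256/5 ≈ 51.200)
I(Y) = -90 - 6*Y (I(Y) = -6*(15 + Y) = -90 - 6*Y)
d = -27495
I(z + 50)/d = (-90 - 6*(256/5 + 50))/(-27495) = (-90 - 6*506/5)*(-1/27495) = (-90 - 3036/5)*(-1/27495) = -3486/5*(-1/27495) = 1162/45825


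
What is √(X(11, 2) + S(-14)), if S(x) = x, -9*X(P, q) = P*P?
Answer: I*√247/3 ≈ 5.2387*I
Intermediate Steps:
X(P, q) = -P²/9 (X(P, q) = -P*P/9 = -P²/9)
√(X(11, 2) + S(-14)) = √(-⅑*11² - 14) = √(-⅑*121 - 14) = √(-121/9 - 14) = √(-247/9) = I*√247/3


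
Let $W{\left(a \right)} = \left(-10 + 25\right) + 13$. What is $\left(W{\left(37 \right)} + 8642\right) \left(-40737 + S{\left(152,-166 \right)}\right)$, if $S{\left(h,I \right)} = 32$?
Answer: $-352912350$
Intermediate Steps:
$W{\left(a \right)} = 28$ ($W{\left(a \right)} = 15 + 13 = 28$)
$\left(W{\left(37 \right)} + 8642\right) \left(-40737 + S{\left(152,-166 \right)}\right) = \left(28 + 8642\right) \left(-40737 + 32\right) = 8670 \left(-40705\right) = -352912350$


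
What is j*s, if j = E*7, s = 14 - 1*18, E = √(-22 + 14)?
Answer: -56*I*√2 ≈ -79.196*I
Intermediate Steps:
E = 2*I*√2 (E = √(-8) = 2*I*√2 ≈ 2.8284*I)
s = -4 (s = 14 - 18 = -4)
j = 14*I*√2 (j = (2*I*√2)*7 = 14*I*√2 ≈ 19.799*I)
j*s = (14*I*√2)*(-4) = -56*I*√2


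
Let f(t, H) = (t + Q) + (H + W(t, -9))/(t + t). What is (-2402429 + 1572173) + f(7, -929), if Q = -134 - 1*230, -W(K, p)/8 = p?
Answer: -11629439/14 ≈ -8.3067e+5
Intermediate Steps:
W(K, p) = -8*p
Q = -364 (Q = -134 - 230 = -364)
f(t, H) = -364 + t + (72 + H)/(2*t) (f(t, H) = (t - 364) + (H - 8*(-9))/(t + t) = (-364 + t) + (H + 72)/((2*t)) = (-364 + t) + (72 + H)*(1/(2*t)) = (-364 + t) + (72 + H)/(2*t) = -364 + t + (72 + H)/(2*t))
(-2402429 + 1572173) + f(7, -929) = (-2402429 + 1572173) + (36 + (1/2)*(-929) + 7*(-364 + 7))/7 = -830256 + (36 - 929/2 + 7*(-357))/7 = -830256 + (36 - 929/2 - 2499)/7 = -830256 + (1/7)*(-5855/2) = -830256 - 5855/14 = -11629439/14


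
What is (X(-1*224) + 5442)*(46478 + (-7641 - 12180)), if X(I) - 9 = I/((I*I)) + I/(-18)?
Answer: 293608061815/2016 ≈ 1.4564e+8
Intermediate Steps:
X(I) = 9 + 1/I - I/18 (X(I) = 9 + (I/((I*I)) + I/(-18)) = 9 + (I/(I²) + I*(-1/18)) = 9 + (I/I² - I/18) = 9 + (1/I - I/18) = 9 + 1/I - I/18)
(X(-1*224) + 5442)*(46478 + (-7641 - 12180)) = ((9 + 1/(-1*224) - (-1)*224/18) + 5442)*(46478 + (-7641 - 12180)) = ((9 + 1/(-224) - 1/18*(-224)) + 5442)*(46478 - 19821) = ((9 - 1/224 + 112/9) + 5442)*26657 = (43223/2016 + 5442)*26657 = (11014295/2016)*26657 = 293608061815/2016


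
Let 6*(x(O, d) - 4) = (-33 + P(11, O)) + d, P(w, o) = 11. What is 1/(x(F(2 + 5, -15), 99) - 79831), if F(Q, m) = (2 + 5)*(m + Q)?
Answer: -6/478885 ≈ -1.2529e-5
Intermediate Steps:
F(Q, m) = 7*Q + 7*m (F(Q, m) = 7*(Q + m) = 7*Q + 7*m)
x(O, d) = ⅓ + d/6 (x(O, d) = 4 + ((-33 + 11) + d)/6 = 4 + (-22 + d)/6 = 4 + (-11/3 + d/6) = ⅓ + d/6)
1/(x(F(2 + 5, -15), 99) - 79831) = 1/((⅓ + (⅙)*99) - 79831) = 1/((⅓ + 33/2) - 79831) = 1/(101/6 - 79831) = 1/(-478885/6) = -6/478885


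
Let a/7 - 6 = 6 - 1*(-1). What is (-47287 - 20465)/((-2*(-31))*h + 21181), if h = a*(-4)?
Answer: 67752/1387 ≈ 48.848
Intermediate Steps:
a = 91 (a = 42 + 7*(6 - 1*(-1)) = 42 + 7*(6 + 1) = 42 + 7*7 = 42 + 49 = 91)
h = -364 (h = 91*(-4) = -364)
(-47287 - 20465)/((-2*(-31))*h + 21181) = (-47287 - 20465)/(-2*(-31)*(-364) + 21181) = -67752/(62*(-364) + 21181) = -67752/(-22568 + 21181) = -67752/(-1387) = -67752*(-1/1387) = 67752/1387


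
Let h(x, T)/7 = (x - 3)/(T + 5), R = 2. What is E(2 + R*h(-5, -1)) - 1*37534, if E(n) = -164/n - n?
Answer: -487522/13 ≈ -37502.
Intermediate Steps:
h(x, T) = 7*(-3 + x)/(5 + T) (h(x, T) = 7*((x - 3)/(T + 5)) = 7*((-3 + x)/(5 + T)) = 7*(-3 + x)/(5 + T))
E(n) = -n - 164/n
E(2 + R*h(-5, -1)) - 1*37534 = (-(2 + 2*(7*(-3 - 5)/(5 - 1))) - 164/(2 + 2*(7*(-3 - 5)/(5 - 1)))) - 1*37534 = (-(2 + 2*(7*(-8)/4)) - 164/(2 + 2*(7*(-8)/4))) - 37534 = (-(2 + 2*(7*(¼)*(-8))) - 164/(2 + 2*(7*(¼)*(-8)))) - 37534 = (-(2 + 2*(-14)) - 164/(2 + 2*(-14))) - 37534 = (-(2 - 28) - 164/(2 - 28)) - 37534 = (-1*(-26) - 164/(-26)) - 37534 = (26 - 164*(-1/26)) - 37534 = (26 + 82/13) - 37534 = 420/13 - 37534 = -487522/13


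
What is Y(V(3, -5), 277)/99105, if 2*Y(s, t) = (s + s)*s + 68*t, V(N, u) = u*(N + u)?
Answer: 9518/99105 ≈ 0.096040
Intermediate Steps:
Y(s, t) = s**2 + 34*t (Y(s, t) = ((s + s)*s + 68*t)/2 = ((2*s)*s + 68*t)/2 = (2*s**2 + 68*t)/2 = s**2 + 34*t)
Y(V(3, -5), 277)/99105 = ((-5*(3 - 5))**2 + 34*277)/99105 = ((-5*(-2))**2 + 9418)*(1/99105) = (10**2 + 9418)*(1/99105) = (100 + 9418)*(1/99105) = 9518*(1/99105) = 9518/99105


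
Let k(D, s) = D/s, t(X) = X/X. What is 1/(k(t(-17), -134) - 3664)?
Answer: -134/490977 ≈ -0.00027293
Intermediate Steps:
t(X) = 1
1/(k(t(-17), -134) - 3664) = 1/(1/(-134) - 3664) = 1/(1*(-1/134) - 3664) = 1/(-1/134 - 3664) = 1/(-490977/134) = -134/490977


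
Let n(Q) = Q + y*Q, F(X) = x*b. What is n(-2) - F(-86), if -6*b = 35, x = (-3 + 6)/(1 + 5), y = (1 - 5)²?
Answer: -373/12 ≈ -31.083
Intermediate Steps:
y = 16 (y = (-4)² = 16)
x = ½ (x = 3/6 = 3*(⅙) = ½ ≈ 0.50000)
b = -35/6 (b = -⅙*35 = -35/6 ≈ -5.8333)
F(X) = -35/12 (F(X) = (½)*(-35/6) = -35/12)
n(Q) = 17*Q (n(Q) = Q + 16*Q = 17*Q)
n(-2) - F(-86) = 17*(-2) - 1*(-35/12) = -34 + 35/12 = -373/12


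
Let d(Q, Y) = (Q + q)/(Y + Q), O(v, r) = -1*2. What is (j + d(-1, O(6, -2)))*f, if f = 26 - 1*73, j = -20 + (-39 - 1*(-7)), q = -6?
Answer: 7003/3 ≈ 2334.3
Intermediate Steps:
O(v, r) = -2
d(Q, Y) = (-6 + Q)/(Q + Y) (d(Q, Y) = (Q - 6)/(Y + Q) = (-6 + Q)/(Q + Y))
j = -52 (j = -20 + (-39 + 7) = -20 - 32 = -52)
f = -47 (f = 26 - 73 = -47)
(j + d(-1, O(6, -2)))*f = (-52 + (-6 - 1)/(-1 - 2))*(-47) = (-52 - 7/(-3))*(-47) = (-52 - 1/3*(-7))*(-47) = (-52 + 7/3)*(-47) = -149/3*(-47) = 7003/3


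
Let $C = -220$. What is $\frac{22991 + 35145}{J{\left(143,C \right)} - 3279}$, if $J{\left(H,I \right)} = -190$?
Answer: $- \frac{58136}{3469} \approx -16.759$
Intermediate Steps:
$\frac{22991 + 35145}{J{\left(143,C \right)} - 3279} = \frac{22991 + 35145}{-190 - 3279} = \frac{58136}{-3469} = 58136 \left(- \frac{1}{3469}\right) = - \frac{58136}{3469}$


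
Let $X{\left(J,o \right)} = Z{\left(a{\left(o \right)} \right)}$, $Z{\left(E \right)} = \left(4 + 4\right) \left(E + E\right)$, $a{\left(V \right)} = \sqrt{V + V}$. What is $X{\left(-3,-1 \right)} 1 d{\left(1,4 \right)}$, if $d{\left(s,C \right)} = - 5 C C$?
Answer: $- 1280 i \sqrt{2} \approx - 1810.2 i$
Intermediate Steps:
$d{\left(s,C \right)} = - 5 C^{2}$
$a{\left(V \right)} = \sqrt{2} \sqrt{V}$ ($a{\left(V \right)} = \sqrt{2 V} = \sqrt{2} \sqrt{V}$)
$Z{\left(E \right)} = 16 E$ ($Z{\left(E \right)} = 8 \cdot 2 E = 16 E$)
$X{\left(J,o \right)} = 16 \sqrt{2} \sqrt{o}$
$X{\left(-3,-1 \right)} 1 d{\left(1,4 \right)} = 16 \sqrt{2} \sqrt{-1} \cdot 1 \left(- 5 \cdot 4^{2}\right) = 16 \sqrt{2} i 1 \left(\left(-5\right) 16\right) = 16 i \sqrt{2} \cdot 1 \left(-80\right) = 16 i \sqrt{2} \left(-80\right) = - 1280 i \sqrt{2}$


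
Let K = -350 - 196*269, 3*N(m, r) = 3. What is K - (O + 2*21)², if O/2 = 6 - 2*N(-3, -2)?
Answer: -55574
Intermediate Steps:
N(m, r) = 1 (N(m, r) = (⅓)*3 = 1)
O = 8 (O = 2*(6 - 2*1) = 2*(6 - 2) = 2*4 = 8)
K = -53074 (K = -350 - 52724 = -53074)
K - (O + 2*21)² = -53074 - (8 + 2*21)² = -53074 - (8 + 42)² = -53074 - 1*50² = -53074 - 1*2500 = -53074 - 2500 = -55574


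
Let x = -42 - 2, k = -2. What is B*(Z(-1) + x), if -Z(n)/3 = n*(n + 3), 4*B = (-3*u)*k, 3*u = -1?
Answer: 19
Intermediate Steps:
u = -⅓ (u = (⅓)*(-1) = -⅓ ≈ -0.33333)
x = -44
B = -½ (B = (-3*(-⅓)*(-2))/4 = (1*(-2))/4 = (¼)*(-2) = -½ ≈ -0.50000)
Z(n) = -3*n*(3 + n) (Z(n) = -3*n*(n + 3) = -3*n*(3 + n))
B*(Z(-1) + x) = -(-3*(-1)*(3 - 1) - 44)/2 = -(-3*(-1)*2 - 44)/2 = -(6 - 44)/2 = -½*(-38) = 19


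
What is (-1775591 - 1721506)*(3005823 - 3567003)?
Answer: 1962500894460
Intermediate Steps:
(-1775591 - 1721506)*(3005823 - 3567003) = -3497097*(-561180) = 1962500894460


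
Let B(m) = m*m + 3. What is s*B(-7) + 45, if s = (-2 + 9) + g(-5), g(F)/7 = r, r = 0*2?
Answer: 409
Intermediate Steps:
r = 0
g(F) = 0 (g(F) = 7*0 = 0)
B(m) = 3 + m² (B(m) = m² + 3 = 3 + m²)
s = 7 (s = (-2 + 9) + 0 = 7 + 0 = 7)
s*B(-7) + 45 = 7*(3 + (-7)²) + 45 = 7*(3 + 49) + 45 = 7*52 + 45 = 364 + 45 = 409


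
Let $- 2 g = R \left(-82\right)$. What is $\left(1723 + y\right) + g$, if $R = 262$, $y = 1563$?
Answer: $14028$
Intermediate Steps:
$g = 10742$ ($g = - \frac{262 \left(-82\right)}{2} = \left(- \frac{1}{2}\right) \left(-21484\right) = 10742$)
$\left(1723 + y\right) + g = \left(1723 + 1563\right) + 10742 = 3286 + 10742 = 14028$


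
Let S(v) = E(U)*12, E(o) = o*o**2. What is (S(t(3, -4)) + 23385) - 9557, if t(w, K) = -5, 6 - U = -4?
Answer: 25828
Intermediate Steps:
U = 10 (U = 6 - 1*(-4) = 6 + 4 = 10)
E(o) = o**3
S(v) = 12000 (S(v) = 10**3*12 = 1000*12 = 12000)
(S(t(3, -4)) + 23385) - 9557 = (12000 + 23385) - 9557 = 35385 - 9557 = 25828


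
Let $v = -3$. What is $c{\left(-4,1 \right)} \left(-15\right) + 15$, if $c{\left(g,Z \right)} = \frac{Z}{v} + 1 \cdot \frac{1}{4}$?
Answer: $\frac{65}{4} \approx 16.25$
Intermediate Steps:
$c{\left(g,Z \right)} = \frac{1}{4} - \frac{Z}{3}$ ($c{\left(g,Z \right)} = \frac{Z}{-3} + 1 \cdot \frac{1}{4} = Z \left(- \frac{1}{3}\right) + 1 \cdot \frac{1}{4} = - \frac{Z}{3} + \frac{1}{4} = \frac{1}{4} - \frac{Z}{3}$)
$c{\left(-4,1 \right)} \left(-15\right) + 15 = \left(\frac{1}{4} - \frac{1}{3}\right) \left(-15\right) + 15 = \left(- \frac{1}{12}\right) \left(-15\right) + 15 = \frac{5}{4} + 15 = \frac{65}{4}$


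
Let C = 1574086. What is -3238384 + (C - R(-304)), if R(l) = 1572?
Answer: -1665870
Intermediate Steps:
-3238384 + (C - R(-304)) = -3238384 + (1574086 - 1*1572) = -3238384 + (1574086 - 1572) = -3238384 + 1572514 = -1665870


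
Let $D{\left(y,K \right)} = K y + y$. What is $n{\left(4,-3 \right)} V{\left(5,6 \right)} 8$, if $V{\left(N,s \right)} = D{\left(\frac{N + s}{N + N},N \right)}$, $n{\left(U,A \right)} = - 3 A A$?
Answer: $- \frac{7128}{5} \approx -1425.6$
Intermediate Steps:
$D{\left(y,K \right)} = y + K y$
$n{\left(U,A \right)} = - 3 A^{2}$
$V{\left(N,s \right)} = \frac{\left(1 + N\right) \left(N + s\right)}{2 N}$ ($V{\left(N,s \right)} = \frac{N + s}{N + N} \left(1 + N\right) = \frac{N + s}{2 N} \left(1 + N\right) = \frac{\left(1 + N\right) \left(N + s\right)}{2 N}$)
$n{\left(4,-3 \right)} V{\left(5,6 \right)} 8 = - 3 \left(-3\right)^{2} \frac{\left(1 + 5\right) \left(5 + 6\right)}{2 \cdot 5} \cdot 8 = \left(-3\right) 9 \cdot \frac{1}{2} \cdot \frac{1}{5} \cdot 6 \cdot 11 \cdot 8 = \left(-27\right) \frac{33}{5} \cdot 8 = \left(- \frac{891}{5}\right) 8 = - \frac{7128}{5}$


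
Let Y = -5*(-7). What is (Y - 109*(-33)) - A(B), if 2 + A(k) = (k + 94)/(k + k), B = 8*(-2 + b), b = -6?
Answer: 232591/64 ≈ 3634.2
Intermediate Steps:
Y = 35
B = -64 (B = 8*(-2 - 6) = 8*(-8) = -64)
A(k) = -2 + (94 + k)/(2*k) (A(k) = -2 + (k + 94)/(k + k) = -2 + (94 + k)/((2*k)) = -2 + (94 + k)*(1/(2*k)) = -2 + (94 + k)/(2*k))
(Y - 109*(-33)) - A(B) = (35 - 109*(-33)) - (-3/2 + 47/(-64)) = (35 + 3597) - (-3/2 + 47*(-1/64)) = 3632 - (-3/2 - 47/64) = 3632 - 1*(-143/64) = 3632 + 143/64 = 232591/64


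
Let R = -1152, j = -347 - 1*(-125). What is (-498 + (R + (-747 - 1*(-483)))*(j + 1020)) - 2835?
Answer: -1133301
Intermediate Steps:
j = -222 (j = -347 + 125 = -222)
(-498 + (R + (-747 - 1*(-483)))*(j + 1020)) - 2835 = (-498 + (-1152 + (-747 - 1*(-483)))*(-222 + 1020)) - 2835 = (-498 + (-1152 + (-747 + 483))*798) - 2835 = (-498 + (-1152 - 264)*798) - 2835 = (-498 - 1416*798) - 2835 = (-498 - 1129968) - 2835 = -1130466 - 2835 = -1133301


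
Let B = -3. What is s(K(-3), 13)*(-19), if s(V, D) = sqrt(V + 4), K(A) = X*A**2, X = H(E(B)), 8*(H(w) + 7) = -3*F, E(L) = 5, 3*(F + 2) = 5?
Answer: -19*I*sqrt(926)/4 ≈ -144.54*I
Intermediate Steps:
F = -1/3 (F = -2 + (1/3)*5 = -2 + 5/3 = -1/3 ≈ -0.33333)
H(w) = -55/8 (H(w) = -7 + (-3*(-1/3))/8 = -7 + (1/8)*1 = -7 + 1/8 = -55/8)
X = -55/8 ≈ -6.8750
K(A) = -55*A**2/8
s(V, D) = sqrt(4 + V)
s(K(-3), 13)*(-19) = sqrt(4 - 55/8*(-3)**2)*(-19) = sqrt(4 - 55/8*9)*(-19) = sqrt(4 - 495/8)*(-19) = sqrt(-463/8)*(-19) = (I*sqrt(926)/4)*(-19) = -19*I*sqrt(926)/4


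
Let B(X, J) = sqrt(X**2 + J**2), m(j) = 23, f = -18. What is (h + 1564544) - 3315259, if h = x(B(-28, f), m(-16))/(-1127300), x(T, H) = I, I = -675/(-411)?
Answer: -10815223986869/6177604 ≈ -1.7507e+6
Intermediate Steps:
I = 225/137 (I = -675*(-1/411) = 225/137 ≈ 1.6423)
B(X, J) = sqrt(J**2 + X**2)
x(T, H) = 225/137
h = -9/6177604 (h = (225/137)/(-1127300) = (225/137)*(-1/1127300) = -9/6177604 ≈ -1.4569e-6)
(h + 1564544) - 3315259 = (-9/6177604 + 1564544) - 3315259 = 9665133272567/6177604 - 3315259 = -10815223986869/6177604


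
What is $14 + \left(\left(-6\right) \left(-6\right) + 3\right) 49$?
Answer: $1925$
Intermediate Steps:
$14 + \left(\left(-6\right) \left(-6\right) + 3\right) 49 = 14 + \left(36 + 3\right) 49 = 14 + 39 \cdot 49 = 14 + 1911 = 1925$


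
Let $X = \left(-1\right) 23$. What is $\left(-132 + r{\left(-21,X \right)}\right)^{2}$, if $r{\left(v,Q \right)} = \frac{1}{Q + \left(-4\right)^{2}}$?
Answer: $\frac{855625}{49} \approx 17462.0$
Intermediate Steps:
$X = -23$
$r{\left(v,Q \right)} = \frac{1}{16 + Q}$ ($r{\left(v,Q \right)} = \frac{1}{Q + 16} = \frac{1}{16 + Q}$)
$\left(-132 + r{\left(-21,X \right)}\right)^{2} = \left(-132 + \frac{1}{16 - 23}\right)^{2} = \left(-132 + \frac{1}{-7}\right)^{2} = \left(-132 - \frac{1}{7}\right)^{2} = \left(- \frac{925}{7}\right)^{2} = \frac{855625}{49}$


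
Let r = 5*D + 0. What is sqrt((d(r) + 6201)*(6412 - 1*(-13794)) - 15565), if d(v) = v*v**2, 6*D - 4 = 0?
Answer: sqrt(10208447121)/9 ≈ 11226.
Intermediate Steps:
D = 2/3 (D = 2/3 + (1/6)*0 = 2/3 + 0 = 2/3 ≈ 0.66667)
r = 10/3 (r = 5*(2/3) + 0 = 10/3 + 0 = 10/3 ≈ 3.3333)
d(v) = v**3
sqrt((d(r) + 6201)*(6412 - 1*(-13794)) - 15565) = sqrt(((10/3)**3 + 6201)*(6412 - 1*(-13794)) - 15565) = sqrt((1000/27 + 6201)*(6412 + 13794) - 15565) = sqrt((168427/27)*20206 - 15565) = sqrt(3403235962/27 - 15565) = sqrt(3402815707/27) = sqrt(10208447121)/9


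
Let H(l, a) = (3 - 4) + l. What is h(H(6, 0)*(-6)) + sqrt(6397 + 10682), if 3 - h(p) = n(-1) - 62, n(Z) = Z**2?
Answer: 64 + sqrt(17079) ≈ 194.69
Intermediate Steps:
H(l, a) = -1 + l
h(p) = 64 (h(p) = 3 - ((-1)**2 - 62) = 3 - (1 - 62) = 3 - 1*(-61) = 3 + 61 = 64)
h(H(6, 0)*(-6)) + sqrt(6397 + 10682) = 64 + sqrt(6397 + 10682) = 64 + sqrt(17079)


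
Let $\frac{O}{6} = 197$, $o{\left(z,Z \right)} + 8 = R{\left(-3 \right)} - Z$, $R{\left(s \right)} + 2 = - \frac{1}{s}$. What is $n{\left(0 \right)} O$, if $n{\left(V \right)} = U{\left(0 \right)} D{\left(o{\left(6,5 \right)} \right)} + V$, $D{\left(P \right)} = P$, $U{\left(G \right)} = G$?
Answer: $0$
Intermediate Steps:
$R{\left(s \right)} = -2 - \frac{1}{s}$
$o{\left(z,Z \right)} = - \frac{29}{3} - Z$ ($o{\left(z,Z \right)} = -8 - \left(\frac{5}{3} + Z\right) = - \frac{29}{3} - Z$)
$O = 1182$ ($O = 6 \cdot 197 = 1182$)
$n{\left(V \right)} = V$ ($n{\left(V \right)} = 0 \left(- \frac{29}{3} - 5\right) + V = 0 \left(- \frac{44}{3}\right) + V = 0 + V = V$)
$n{\left(0 \right)} O = 0 \cdot 1182 = 0$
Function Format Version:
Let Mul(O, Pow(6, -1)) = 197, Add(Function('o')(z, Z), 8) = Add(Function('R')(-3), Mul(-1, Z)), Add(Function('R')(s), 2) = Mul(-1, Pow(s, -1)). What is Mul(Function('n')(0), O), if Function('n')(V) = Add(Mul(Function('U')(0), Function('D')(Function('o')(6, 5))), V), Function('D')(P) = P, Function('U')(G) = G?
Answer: 0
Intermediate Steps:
Function('R')(s) = Add(-2, Mul(-1, Pow(s, -1)))
Function('o')(z, Z) = Add(Rational(-29, 3), Mul(-1, Z)) (Function('o')(z, Z) = Add(-8, Add(Add(-2, Mul(-1, Pow(-3, -1))), Mul(-1, Z))) = Add(-8, Add(Add(-2, Mul(-1, Rational(-1, 3))), Mul(-1, Z))) = Add(-8, Add(Add(-2, Rational(1, 3)), Mul(-1, Z))) = Add(-8, Add(Rational(-5, 3), Mul(-1, Z))) = Add(Rational(-29, 3), Mul(-1, Z)))
O = 1182 (O = Mul(6, 197) = 1182)
Function('n')(V) = V (Function('n')(V) = Add(Mul(0, Add(Rational(-29, 3), Mul(-1, 5))), V) = Add(Mul(0, Add(Rational(-29, 3), -5)), V) = Add(Mul(0, Rational(-44, 3)), V) = Add(0, V) = V)
Mul(Function('n')(0), O) = Mul(0, 1182) = 0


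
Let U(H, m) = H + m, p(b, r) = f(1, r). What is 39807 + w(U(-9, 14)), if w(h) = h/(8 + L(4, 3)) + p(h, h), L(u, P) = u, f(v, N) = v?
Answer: 477701/12 ≈ 39808.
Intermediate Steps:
p(b, r) = 1
w(h) = 1 + h/12 (w(h) = h/(8 + 4) + 1 = h/12 + 1 = 1 + h/12)
39807 + w(U(-9, 14)) = 39807 + (1 + (-9 + 14)/12) = 39807 + (1 + (1/12)*5) = 39807 + (1 + 5/12) = 39807 + 17/12 = 477701/12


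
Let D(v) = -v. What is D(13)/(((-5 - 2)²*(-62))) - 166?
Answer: -504295/3038 ≈ -166.00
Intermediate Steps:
D(13)/(((-5 - 2)²*(-62))) - 166 = (-1*13)/(((-5 - 2)²*(-62))) - 166 = -13/((-7)²*(-62)) - 166 = -13/(49*(-62)) - 166 = -13/(-3038) - 166 = -1/3038*(-13) - 166 = 13/3038 - 166 = -504295/3038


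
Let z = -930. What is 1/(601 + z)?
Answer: -1/329 ≈ -0.0030395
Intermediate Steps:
1/(601 + z) = 1/(601 - 930) = 1/(-329) = -1/329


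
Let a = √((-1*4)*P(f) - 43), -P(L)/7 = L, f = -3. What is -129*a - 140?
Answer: -140 - 129*I*√127 ≈ -140.0 - 1453.8*I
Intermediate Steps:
P(L) = -7*L
a = I*√127 (a = √((-1*4)*(-7*(-3)) - 43) = √(-4*21 - 43) = √(-84 - 43) = √(-127) = I*√127 ≈ 11.269*I)
-129*a - 140 = -129*I*√127 - 140 = -140 - 129*I*√127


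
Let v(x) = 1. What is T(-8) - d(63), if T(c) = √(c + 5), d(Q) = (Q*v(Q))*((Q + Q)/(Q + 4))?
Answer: -7938/67 + I*√3 ≈ -118.48 + 1.732*I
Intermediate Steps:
d(Q) = 2*Q²/(4 + Q) (d(Q) = (Q*1)*((Q + Q)/(Q + 4)) = Q*((2*Q)/(4 + Q)) = Q*(2*Q/(4 + Q)) = 2*Q²/(4 + Q))
T(c) = √(5 + c)
T(-8) - d(63) = √(5 - 8) - 2*63²/(4 + 63) = √(-3) - 2*3969/67 = I*√3 - 2*3969/67 = I*√3 - 1*7938/67 = I*√3 - 7938/67 = -7938/67 + I*√3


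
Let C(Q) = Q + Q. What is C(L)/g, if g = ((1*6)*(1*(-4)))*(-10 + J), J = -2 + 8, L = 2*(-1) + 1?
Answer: -1/48 ≈ -0.020833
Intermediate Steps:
L = -1 (L = -2 + 1 = -1)
J = 6
g = 96 (g = ((1*6)*(1*(-4)))*(-10 + 6) = (6*(-4))*(-4) = -24*(-4) = 96)
C(Q) = 2*Q
C(L)/g = (2*(-1))/96 = -2*1/96 = -1/48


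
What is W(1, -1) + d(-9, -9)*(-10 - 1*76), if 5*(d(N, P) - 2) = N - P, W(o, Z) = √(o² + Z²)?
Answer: -172 + √2 ≈ -170.59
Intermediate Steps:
W(o, Z) = √(Z² + o²)
d(N, P) = 2 - P/5 + N/5 (d(N, P) = 2 + (N - P)/5 = 2 + (-P/5 + N/5) = 2 - P/5 + N/5)
W(1, -1) + d(-9, -9)*(-10 - 1*76) = √((-1)² + 1²) + (2 - ⅕*(-9) + (⅕)*(-9))*(-10 - 1*76) = √(1 + 1) + (2 + 9/5 - 9/5)*(-10 - 76) = √2 + 2*(-86) = √2 - 172 = -172 + √2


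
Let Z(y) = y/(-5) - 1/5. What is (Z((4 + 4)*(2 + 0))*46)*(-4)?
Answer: 3128/5 ≈ 625.60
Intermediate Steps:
Z(y) = -⅕ - y/5 (Z(y) = y*(-⅕) - 1*⅕ = -y/5 - ⅕ = -⅕ - y/5)
(Z((4 + 4)*(2 + 0))*46)*(-4) = ((-⅕ - (4 + 4)*(2 + 0)/5)*46)*(-4) = ((-⅕ - 8*2/5)*46)*(-4) = ((-⅕ - ⅕*16)*46)*(-4) = ((-⅕ - 16/5)*46)*(-4) = -17/5*46*(-4) = -782/5*(-4) = 3128/5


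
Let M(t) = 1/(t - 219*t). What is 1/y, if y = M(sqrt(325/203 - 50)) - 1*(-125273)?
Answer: 58492882560900/7327578877051625903 - 1090*I*sqrt(79779)/7327578877051625903 ≈ 7.9826e-6 - 4.2016e-14*I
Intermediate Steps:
M(t) = -1/(218*t) (M(t) = 1/(-218*t) = -1/(218*t))
y = 125273 + I*sqrt(79779)/428370 (y = -1/(218*sqrt(325/203 - 50)) - 1*(-125273) = -1/(218*sqrt(325*(1/203) - 50)) + 125273 = -1/(218*sqrt(325/203 - 50)) + 125273 = -(-I*sqrt(79779)/1965)/218 + 125273 = -(-1)*I*sqrt(79779)/428370 + 125273 = I*sqrt(79779)/428370 + 125273 = 125273 + I*sqrt(79779)/428370 ≈ 1.2527e+5 + 0.00065936*I)
1/y = 1/(125273 + I*sqrt(79779)/428370)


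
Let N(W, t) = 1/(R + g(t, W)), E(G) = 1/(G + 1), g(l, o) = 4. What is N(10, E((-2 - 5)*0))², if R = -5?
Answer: 1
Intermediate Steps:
E(G) = 1/(1 + G)
N(W, t) = -1 (N(W, t) = 1/(-5 + 4) = 1/(-1) = -1)
N(10, E((-2 - 5)*0))² = (-1)² = 1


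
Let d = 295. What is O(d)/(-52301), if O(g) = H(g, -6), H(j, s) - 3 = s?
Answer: 3/52301 ≈ 5.7360e-5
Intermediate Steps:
H(j, s) = 3 + s
O(g) = -3 (O(g) = 3 - 6 = -3)
O(d)/(-52301) = -3/(-52301) = -3*(-1/52301) = 3/52301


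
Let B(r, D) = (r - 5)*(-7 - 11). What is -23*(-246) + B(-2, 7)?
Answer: 5784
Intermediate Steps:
B(r, D) = 90 - 18*r (B(r, D) = (-5 + r)*(-18) = 90 - 18*r)
-23*(-246) + B(-2, 7) = -23*(-246) + (90 - 18*(-2)) = 5658 + (90 + 36) = 5658 + 126 = 5784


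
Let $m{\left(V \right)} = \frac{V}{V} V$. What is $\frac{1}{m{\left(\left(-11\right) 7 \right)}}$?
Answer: $- \frac{1}{77} \approx -0.012987$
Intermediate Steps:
$m{\left(V \right)} = V$ ($m{\left(V \right)} = 1 V = V$)
$\frac{1}{m{\left(\left(-11\right) 7 \right)}} = \frac{1}{\left(-11\right) 7} = \frac{1}{-77} = - \frac{1}{77}$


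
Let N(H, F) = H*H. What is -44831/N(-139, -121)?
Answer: -44831/19321 ≈ -2.3203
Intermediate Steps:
N(H, F) = H²
-44831/N(-139, -121) = -44831/((-139)²) = -44831/19321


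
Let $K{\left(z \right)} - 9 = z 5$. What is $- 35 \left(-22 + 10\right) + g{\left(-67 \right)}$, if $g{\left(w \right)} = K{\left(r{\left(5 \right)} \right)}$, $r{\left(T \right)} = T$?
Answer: $454$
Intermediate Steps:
$K{\left(z \right)} = 9 + 5 z$ ($K{\left(z \right)} = 9 + z 5 = 9 + 5 z$)
$g{\left(w \right)} = 34$ ($g{\left(w \right)} = 9 + 5 \cdot 5 = 9 + 25 = 34$)
$- 35 \left(-22 + 10\right) + g{\left(-67 \right)} = - 35 \left(-22 + 10\right) + 34 = \left(-35\right) \left(-12\right) + 34 = 420 + 34 = 454$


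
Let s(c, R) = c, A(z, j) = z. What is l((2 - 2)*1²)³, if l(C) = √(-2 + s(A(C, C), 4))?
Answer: -2*I*√2 ≈ -2.8284*I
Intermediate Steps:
l(C) = √(-2 + C)
l((2 - 2)*1²)³ = (√(-2 + (2 - 2)*1²))³ = (√(-2 + 0*1))³ = (√(-2 + 0))³ = (√(-2))³ = (I*√2)³ = -2*I*√2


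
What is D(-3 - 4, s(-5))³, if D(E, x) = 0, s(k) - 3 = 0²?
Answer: 0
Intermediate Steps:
s(k) = 3 (s(k) = 3 + 0² = 3 + 0 = 3)
D(-3 - 4, s(-5))³ = 0³ = 0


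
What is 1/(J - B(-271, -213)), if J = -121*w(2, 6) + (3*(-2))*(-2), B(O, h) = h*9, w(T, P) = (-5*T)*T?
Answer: 1/4349 ≈ 0.00022994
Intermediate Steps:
w(T, P) = -5*T²
B(O, h) = 9*h
J = 2432 (J = -(-605)*2² + (3*(-2))*(-2) = -(-605)*4 - 6*(-2) = -121*(-20) + 12 = 2420 + 12 = 2432)
1/(J - B(-271, -213)) = 1/(2432 - 9*(-213)) = 1/(2432 - 1*(-1917)) = 1/(2432 + 1917) = 1/4349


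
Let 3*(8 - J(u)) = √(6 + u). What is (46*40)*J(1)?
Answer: 14720 - 1840*√7/3 ≈ 13097.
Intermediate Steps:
J(u) = 8 - √(6 + u)/3
(46*40)*J(1) = (46*40)*(8 - √(6 + 1)/3) = 1840*(8 - √7/3) = 14720 - 1840*√7/3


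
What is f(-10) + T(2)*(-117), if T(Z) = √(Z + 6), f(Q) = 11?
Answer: 11 - 234*√2 ≈ -319.93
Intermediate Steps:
T(Z) = √(6 + Z)
f(-10) + T(2)*(-117) = 11 + √(6 + 2)*(-117) = 11 + √8*(-117) = 11 + (2*√2)*(-117) = 11 - 234*√2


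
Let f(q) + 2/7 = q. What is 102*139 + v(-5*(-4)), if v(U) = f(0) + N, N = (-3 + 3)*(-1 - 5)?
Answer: 99244/7 ≈ 14178.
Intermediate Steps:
f(q) = -2/7 + q
N = 0 (N = 0*(-6) = 0)
v(U) = -2/7 (v(U) = (-2/7 + 0) + 0 = -2/7 + 0 = -2/7)
102*139 + v(-5*(-4)) = 102*139 - 2/7 = 14178 - 2/7 = 99244/7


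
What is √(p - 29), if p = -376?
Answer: 9*I*√5 ≈ 20.125*I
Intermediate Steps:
√(p - 29) = √(-376 - 29) = √(-405) = 9*I*√5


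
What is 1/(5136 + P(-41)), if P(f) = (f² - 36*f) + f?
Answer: 1/8252 ≈ 0.00012118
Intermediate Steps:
P(f) = f² - 35*f
1/(5136 + P(-41)) = 1/(5136 - 41*(-35 - 41)) = 1/(5136 - 41*(-76)) = 1/(5136 + 3116) = 1/8252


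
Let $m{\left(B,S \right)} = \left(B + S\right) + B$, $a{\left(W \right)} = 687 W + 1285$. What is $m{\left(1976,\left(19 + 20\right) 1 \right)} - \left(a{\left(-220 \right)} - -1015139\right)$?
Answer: $-861293$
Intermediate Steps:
$a{\left(W \right)} = 1285 + 687 W$
$m{\left(B,S \right)} = S + 2 B$
$m{\left(1976,\left(19 + 20\right) 1 \right)} - \left(a{\left(-220 \right)} - -1015139\right) = \left(\left(19 + 20\right) 1 + 2 \cdot 1976\right) - \left(\left(1285 + 687 \left(-220\right)\right) - -1015139\right) = \left(39 \cdot 1 + 3952\right) - \left(\left(1285 - 151140\right) + 1015139\right) = \left(39 + 3952\right) - \left(-149855 + 1015139\right) = 3991 - 865284 = -861293$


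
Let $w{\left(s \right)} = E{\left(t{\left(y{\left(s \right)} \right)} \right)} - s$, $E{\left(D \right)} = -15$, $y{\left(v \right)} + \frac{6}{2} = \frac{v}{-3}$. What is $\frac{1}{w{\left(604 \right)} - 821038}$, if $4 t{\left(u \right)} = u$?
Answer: $- \frac{1}{821657} \approx -1.2171 \cdot 10^{-6}$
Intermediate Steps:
$y{\left(v \right)} = -3 - \frac{v}{3}$ ($y{\left(v \right)} = -3 + \frac{v}{-3} = -3 + v \left(- \frac{1}{3}\right) = -3 - \frac{v}{3}$)
$t{\left(u \right)} = \frac{u}{4}$
$w{\left(s \right)} = -15 - s$
$\frac{1}{w{\left(604 \right)} - 821038} = \frac{1}{\left(-15 - 604\right) - 821038} = \frac{1}{-619 - 821038} = \frac{1}{-821657} = - \frac{1}{821657}$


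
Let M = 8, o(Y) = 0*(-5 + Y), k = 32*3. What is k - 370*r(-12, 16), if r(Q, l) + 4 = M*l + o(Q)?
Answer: -45784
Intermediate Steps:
k = 96
o(Y) = 0
r(Q, l) = -4 + 8*l (r(Q, l) = -4 + (8*l + 0) = -4 + 8*l)
k - 370*r(-12, 16) = 96 - 370*(-4 + 8*16) = 96 - 370*(-4 + 128) = 96 - 370*124 = 96 - 45880 = -45784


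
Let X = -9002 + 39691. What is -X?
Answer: -30689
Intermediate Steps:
X = 30689
-X = -1*30689 = -30689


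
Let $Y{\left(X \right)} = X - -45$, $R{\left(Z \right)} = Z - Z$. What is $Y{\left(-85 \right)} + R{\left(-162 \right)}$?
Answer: $-40$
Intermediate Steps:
$R{\left(Z \right)} = 0$
$Y{\left(X \right)} = 45 + X$ ($Y{\left(X \right)} = X + 45 = 45 + X$)
$Y{\left(-85 \right)} + R{\left(-162 \right)} = \left(45 - 85\right) + 0 = -40 + 0 = -40$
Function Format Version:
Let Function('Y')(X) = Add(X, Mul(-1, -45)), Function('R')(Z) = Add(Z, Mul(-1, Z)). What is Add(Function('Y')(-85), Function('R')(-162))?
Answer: -40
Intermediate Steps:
Function('R')(Z) = 0
Function('Y')(X) = Add(45, X) (Function('Y')(X) = Add(X, 45) = Add(45, X))
Add(Function('Y')(-85), Function('R')(-162)) = Add(Add(45, -85), 0) = Add(-40, 0) = -40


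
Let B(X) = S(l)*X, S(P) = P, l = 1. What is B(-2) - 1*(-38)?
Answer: 36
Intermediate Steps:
B(X) = X (B(X) = 1*X = X)
B(-2) - 1*(-38) = -2 - 1*(-38) = -2 + 38 = 36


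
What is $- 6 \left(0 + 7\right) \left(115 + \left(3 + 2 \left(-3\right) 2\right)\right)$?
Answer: $-4452$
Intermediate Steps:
$- 6 \left(0 + 7\right) \left(115 + \left(3 + 2 \left(-3\right) 2\right)\right) = \left(-6\right) 7 \left(115 + \left(3 - 12\right)\right) = - 42 \left(115 + \left(3 - 12\right)\right) = - 42 \left(115 - 9\right) = \left(-42\right) 106 = -4452$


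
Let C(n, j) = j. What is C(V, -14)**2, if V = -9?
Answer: 196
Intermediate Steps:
C(V, -14)**2 = (-14)**2 = 196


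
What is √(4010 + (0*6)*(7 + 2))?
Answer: √4010 ≈ 63.325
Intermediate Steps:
√(4010 + (0*6)*(7 + 2)) = √(4010 + 0*9) = √(4010 + 0) = √4010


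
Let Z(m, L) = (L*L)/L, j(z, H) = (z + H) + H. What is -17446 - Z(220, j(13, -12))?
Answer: -17435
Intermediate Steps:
j(z, H) = z + 2*H (j(z, H) = (H + z) + H = z + 2*H)
Z(m, L) = L (Z(m, L) = L²/L = L)
-17446 - Z(220, j(13, -12)) = -17446 - (13 + 2*(-12)) = -17446 - (13 - 24) = -17446 - 1*(-11) = -17446 + 11 = -17435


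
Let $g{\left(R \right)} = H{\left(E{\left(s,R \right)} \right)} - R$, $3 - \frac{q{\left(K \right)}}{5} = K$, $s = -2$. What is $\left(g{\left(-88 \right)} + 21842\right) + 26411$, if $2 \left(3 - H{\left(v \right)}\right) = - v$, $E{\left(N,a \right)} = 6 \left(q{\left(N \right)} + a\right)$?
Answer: $48155$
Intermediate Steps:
$q{\left(K \right)} = 15 - 5 K$
$E{\left(N,a \right)} = 90 - 30 N + 6 a$ ($E{\left(N,a \right)} = 6 \left(\left(15 - 5 N\right) + a\right) = 6 \left(15 + a - 5 N\right) = 90 - 30 N + 6 a$)
$H{\left(v \right)} = 3 + \frac{v}{2}$ ($H{\left(v \right)} = 3 - \frac{\left(-1\right) v}{2} = 3 + \frac{v}{2}$)
$g{\left(R \right)} = 78 + 2 R$ ($g{\left(R \right)} = \left(3 + \frac{90 - -60 + 6 R}{2}\right) - R = \left(3 + \frac{90 + 60 + 6 R}{2}\right) - R = \left(3 + \frac{150 + 6 R}{2}\right) - R = \left(3 + \left(75 + 3 R\right)\right) - R = \left(78 + 3 R\right) - R = 78 + 2 R$)
$\left(g{\left(-88 \right)} + 21842\right) + 26411 = \left(\left(78 + 2 \left(-88\right)\right) + 21842\right) + 26411 = \left(\left(78 - 176\right) + 21842\right) + 26411 = \left(-98 + 21842\right) + 26411 = 21744 + 26411 = 48155$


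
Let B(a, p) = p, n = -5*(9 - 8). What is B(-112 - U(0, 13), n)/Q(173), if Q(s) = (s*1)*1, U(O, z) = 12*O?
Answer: -5/173 ≈ -0.028902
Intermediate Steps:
n = -5 (n = -5*1 = -5)
Q(s) = s (Q(s) = s*1 = s)
B(-112 - U(0, 13), n)/Q(173) = -5/173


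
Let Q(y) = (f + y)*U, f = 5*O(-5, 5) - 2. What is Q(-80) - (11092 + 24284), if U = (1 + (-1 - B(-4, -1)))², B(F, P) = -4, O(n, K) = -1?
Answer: -36768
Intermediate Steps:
f = -7 (f = 5*(-1) - 2 = -5 - 2 = -7)
U = 16 (U = (1 + (-1 - 1*(-4)))² = (1 + (-1 + 4))² = (1 + 3)² = 4² = 16)
Q(y) = -112 + 16*y (Q(y) = (-7 + y)*16 = -112 + 16*y)
Q(-80) - (11092 + 24284) = (-112 + 16*(-80)) - (11092 + 24284) = (-112 - 1280) - 1*35376 = -1392 - 35376 = -36768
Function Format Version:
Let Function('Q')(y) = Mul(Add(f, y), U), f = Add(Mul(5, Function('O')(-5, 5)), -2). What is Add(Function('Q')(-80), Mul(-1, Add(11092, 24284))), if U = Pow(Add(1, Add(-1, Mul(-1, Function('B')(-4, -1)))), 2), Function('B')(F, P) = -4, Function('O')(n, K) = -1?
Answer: -36768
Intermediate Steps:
f = -7 (f = Add(Mul(5, -1), -2) = Add(-5, -2) = -7)
U = 16 (U = Pow(Add(1, Add(-1, Mul(-1, -4))), 2) = Pow(Add(1, Add(-1, 4)), 2) = Pow(Add(1, 3), 2) = Pow(4, 2) = 16)
Function('Q')(y) = Add(-112, Mul(16, y)) (Function('Q')(y) = Mul(Add(-7, y), 16) = Add(-112, Mul(16, y)))
Add(Function('Q')(-80), Mul(-1, Add(11092, 24284))) = Add(Add(-112, Mul(16, -80)), Mul(-1, Add(11092, 24284))) = Add(Add(-112, -1280), Mul(-1, 35376)) = Add(-1392, -35376) = -36768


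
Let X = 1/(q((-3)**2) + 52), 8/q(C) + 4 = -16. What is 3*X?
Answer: 5/86 ≈ 0.058140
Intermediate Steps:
q(C) = -2/5 (q(C) = 8/(-4 - 16) = 8/(-20) = 8*(-1/20) = -2/5)
X = 5/258 (X = 1/(-2/5 + 52) = 1/(258/5) = 5/258 ≈ 0.019380)
3*X = 3*(5/258) = 5/86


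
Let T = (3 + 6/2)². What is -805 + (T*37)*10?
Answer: 12515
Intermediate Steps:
T = 36 (T = (3 + 6*(½))² = (3 + 3)² = 6² = 36)
-805 + (T*37)*10 = -805 + (36*37)*10 = -805 + 1332*10 = -805 + 13320 = 12515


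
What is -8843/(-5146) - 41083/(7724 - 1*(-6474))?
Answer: -692421/589217 ≈ -1.1752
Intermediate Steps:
-8843/(-5146) - 41083/(7724 - 1*(-6474)) = -8843*(-1/5146) - 41083/(7724 + 6474) = 8843/5146 - 41083/14198 = -692421/589217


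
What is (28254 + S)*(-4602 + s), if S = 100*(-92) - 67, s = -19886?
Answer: -464953656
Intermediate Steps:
S = -9267 (S = -9200 - 67 = -9267)
(28254 + S)*(-4602 + s) = (28254 - 9267)*(-4602 - 19886) = 18987*(-24488) = -464953656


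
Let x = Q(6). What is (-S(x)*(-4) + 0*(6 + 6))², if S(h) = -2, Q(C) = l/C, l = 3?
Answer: 64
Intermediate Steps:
Q(C) = 3/C
x = ½ (x = 3/6 = 3*(⅙) = ½ ≈ 0.50000)
(-S(x)*(-4) + 0*(6 + 6))² = (-1*(-2)*(-4) + 0*(6 + 6))² = (2*(-4) + 0*12)² = (-8 + 0)² = (-8)² = 64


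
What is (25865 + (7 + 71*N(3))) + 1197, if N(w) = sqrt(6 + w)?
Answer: 27282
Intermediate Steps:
(25865 + (7 + 71*N(3))) + 1197 = (25865 + (7 + 71*sqrt(6 + 3))) + 1197 = (25865 + (7 + 71*sqrt(9))) + 1197 = (25865 + (7 + 71*3)) + 1197 = (25865 + (7 + 213)) + 1197 = (25865 + 220) + 1197 = 26085 + 1197 = 27282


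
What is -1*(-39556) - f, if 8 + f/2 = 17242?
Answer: 5088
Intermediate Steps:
f = 34468 (f = -16 + 2*17242 = -16 + 34484 = 34468)
-1*(-39556) - f = -1*(-39556) - 1*34468 = 39556 - 34468 = 5088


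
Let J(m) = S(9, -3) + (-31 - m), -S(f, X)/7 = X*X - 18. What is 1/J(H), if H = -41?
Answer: 1/73 ≈ 0.013699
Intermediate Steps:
S(f, X) = 126 - 7*X² (S(f, X) = -7*(X*X - 18) = -7*(X² - 18) = -7*(-18 + X²) = 126 - 7*X²)
J(m) = 32 - m (J(m) = (126 - 7*(-3)²) + (-31 - m) = (126 - 7*9) + (-31 - m) = (126 - 63) + (-31 - m) = 63 + (-31 - m) = 32 - m)
1/J(H) = 1/(32 - 1*(-41)) = 1/(32 + 41) = 1/73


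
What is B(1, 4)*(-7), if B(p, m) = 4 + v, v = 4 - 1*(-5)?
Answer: -91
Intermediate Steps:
v = 9 (v = 4 + 5 = 9)
B(p, m) = 13 (B(p, m) = 4 + 9 = 13)
B(1, 4)*(-7) = 13*(-7) = -91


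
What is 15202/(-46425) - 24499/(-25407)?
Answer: 250376287/393173325 ≈ 0.63681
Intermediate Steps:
15202/(-46425) - 24499/(-25407) = 15202*(-1/46425) - 24499*(-1/25407) = -15202/46425 + 24499/25407 = 250376287/393173325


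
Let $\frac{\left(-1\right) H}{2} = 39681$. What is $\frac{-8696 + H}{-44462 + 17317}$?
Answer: $\frac{88058}{27145} \approx 3.244$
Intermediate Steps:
$H = -79362$ ($H = \left(-2\right) 39681 = -79362$)
$\frac{-8696 + H}{-44462 + 17317} = \frac{-8696 - 79362}{-44462 + 17317} = - \frac{88058}{-27145} = \left(-88058\right) \left(- \frac{1}{27145}\right) = \frac{88058}{27145}$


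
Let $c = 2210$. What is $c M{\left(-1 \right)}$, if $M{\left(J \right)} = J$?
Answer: $-2210$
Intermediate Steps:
$c M{\left(-1 \right)} = 2210 \left(-1\right) = -2210$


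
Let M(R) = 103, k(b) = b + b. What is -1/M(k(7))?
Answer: -1/103 ≈ -0.0097087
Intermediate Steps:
k(b) = 2*b
-1/M(k(7)) = -1/103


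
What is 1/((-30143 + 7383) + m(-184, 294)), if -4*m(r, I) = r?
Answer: -1/22714 ≈ -4.4026e-5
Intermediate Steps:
m(r, I) = -r/4
1/((-30143 + 7383) + m(-184, 294)) = 1/((-30143 + 7383) - ¼*(-184)) = 1/(-22760 + 46) = 1/(-22714) = -1/22714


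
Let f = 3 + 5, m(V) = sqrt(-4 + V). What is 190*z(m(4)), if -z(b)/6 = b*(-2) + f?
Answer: -9120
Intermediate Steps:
f = 8
z(b) = -48 + 12*b (z(b) = -6*(b*(-2) + 8) = -6*(-2*b + 8) = -6*(8 - 2*b) = -48 + 12*b)
190*z(m(4)) = 190*(-48 + 12*sqrt(-4 + 4)) = 190*(-48 + 12*sqrt(0)) = 190*(-48 + 12*0) = 190*(-48 + 0) = 190*(-48) = -9120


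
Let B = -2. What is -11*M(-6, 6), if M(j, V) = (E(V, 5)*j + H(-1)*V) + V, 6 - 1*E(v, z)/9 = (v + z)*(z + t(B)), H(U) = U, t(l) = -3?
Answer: -9504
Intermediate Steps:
E(v, z) = 54 - 9*(-3 + z)*(v + z) (E(v, z) = 54 - 9*(v + z)*(z - 3) = 54 - 9*(v + z)*(-3 + z) = 54 - 9*(-3 + z)*(v + z))
M(j, V) = j*(-36 - 18*V) (M(j, V) = ((54 - 9*5² + 27*V + 27*5 - 9*V*5)*j - V) + V = ((54 - 9*25 + 27*V + 135 - 45*V)*j - V) + V = ((54 - 225 + 27*V + 135 - 45*V)*j - V) + V = ((-36 - 18*V)*j - V) + V = (j*(-36 - 18*V) - V) + V = (-V + j*(-36 - 18*V)) + V = j*(-36 - 18*V))
-11*M(-6, 6) = -(-198)*(-6)*(2 + 6) = -(-198)*(-6)*8 = -11*864 = -9504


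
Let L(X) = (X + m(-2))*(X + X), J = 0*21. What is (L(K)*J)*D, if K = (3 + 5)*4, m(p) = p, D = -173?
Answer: 0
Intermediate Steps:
J = 0
K = 32 (K = 8*4 = 32)
L(X) = 2*X*(-2 + X) (L(X) = (X - 2)*(X + X) = (-2 + X)*(2*X) = 2*X*(-2 + X))
(L(K)*J)*D = ((2*32*(-2 + 32))*0)*(-173) = ((2*32*30)*0)*(-173) = (1920*0)*(-173) = 0*(-173) = 0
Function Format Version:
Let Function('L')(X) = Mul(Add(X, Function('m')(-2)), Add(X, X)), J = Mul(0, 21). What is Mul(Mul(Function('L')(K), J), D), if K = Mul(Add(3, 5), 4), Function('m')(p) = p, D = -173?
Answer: 0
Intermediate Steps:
J = 0
K = 32 (K = Mul(8, 4) = 32)
Function('L')(X) = Mul(2, X, Add(-2, X)) (Function('L')(X) = Mul(Add(X, -2), Add(X, X)) = Mul(Add(-2, X), Mul(2, X)) = Mul(2, X, Add(-2, X)))
Mul(Mul(Function('L')(K), J), D) = Mul(Mul(Mul(2, 32, Add(-2, 32)), 0), -173) = Mul(Mul(Mul(2, 32, 30), 0), -173) = Mul(Mul(1920, 0), -173) = Mul(0, -173) = 0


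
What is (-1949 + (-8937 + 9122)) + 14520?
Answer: 12756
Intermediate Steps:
(-1949 + (-8937 + 9122)) + 14520 = (-1949 + 185) + 14520 = -1764 + 14520 = 12756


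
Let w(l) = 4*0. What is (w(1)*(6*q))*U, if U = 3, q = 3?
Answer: 0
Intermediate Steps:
w(l) = 0
(w(1)*(6*q))*U = (0*(6*3))*3 = (0*18)*3 = 0*3 = 0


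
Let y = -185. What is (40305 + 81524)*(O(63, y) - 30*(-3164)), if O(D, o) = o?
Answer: 11541470315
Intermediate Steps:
(40305 + 81524)*(O(63, y) - 30*(-3164)) = (40305 + 81524)*(-185 - 30*(-3164)) = 121829*(-185 + 94920) = 121829*94735 = 11541470315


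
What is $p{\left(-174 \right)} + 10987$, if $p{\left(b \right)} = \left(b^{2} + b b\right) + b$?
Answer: $71365$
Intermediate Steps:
$p{\left(b \right)} = b + 2 b^{2}$ ($p{\left(b \right)} = \left(b^{2} + b^{2}\right) + b = 2 b^{2} + b = b + 2 b^{2}$)
$p{\left(-174 \right)} + 10987 = - 174 \left(1 + 2 \left(-174\right)\right) + 10987 = - 174 \left(1 - 348\right) + 10987 = \left(-174\right) \left(-347\right) + 10987 = 60378 + 10987 = 71365$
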